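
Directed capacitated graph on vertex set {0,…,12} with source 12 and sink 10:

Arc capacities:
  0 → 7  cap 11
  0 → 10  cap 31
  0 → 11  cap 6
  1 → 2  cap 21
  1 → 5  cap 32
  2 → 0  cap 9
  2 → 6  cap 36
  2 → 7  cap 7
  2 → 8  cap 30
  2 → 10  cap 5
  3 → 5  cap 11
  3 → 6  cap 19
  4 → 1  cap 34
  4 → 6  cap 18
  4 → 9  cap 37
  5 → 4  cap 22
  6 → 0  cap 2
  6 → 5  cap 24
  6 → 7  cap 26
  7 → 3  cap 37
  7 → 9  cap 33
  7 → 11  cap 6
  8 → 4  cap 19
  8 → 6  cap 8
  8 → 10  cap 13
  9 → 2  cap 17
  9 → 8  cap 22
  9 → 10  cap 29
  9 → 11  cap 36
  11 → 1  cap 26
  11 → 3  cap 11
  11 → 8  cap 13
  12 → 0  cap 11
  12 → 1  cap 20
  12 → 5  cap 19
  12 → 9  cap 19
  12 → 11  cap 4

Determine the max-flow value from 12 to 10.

augment #1: 12→0→10 bottleneck 11, total now 11
augment #2: 12→9→10 bottleneck 19, total now 30
augment #3: 12→1→2→10 bottleneck 5, total now 35
augment #4: 12→11→8→10 bottleneck 4, total now 39
augment #5: 12→1→2→0→10 bottleneck 9, total now 48
augment #6: 12→1→2→8→10 bottleneck 6, total now 54
augment #7: 12→5→4→9→10 bottleneck 10, total now 64
augment #8: 12→5→4→6→0→10 bottleneck 2, total now 66
augment #9: 12→5→4→9→8→10 bottleneck 3, total now 69

Maximum flow value: 69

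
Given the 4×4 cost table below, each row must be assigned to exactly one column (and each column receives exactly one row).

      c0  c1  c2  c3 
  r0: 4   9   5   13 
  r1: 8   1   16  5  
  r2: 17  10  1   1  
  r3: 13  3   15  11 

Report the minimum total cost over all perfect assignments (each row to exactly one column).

optimal assignment: row0→col0 (cost 4), row1→col3 (cost 5), row2→col2 (cost 1), row3→col1 (cost 3)
total = 4 + 5 + 1 + 3 = 13

Minimum assignment cost: 13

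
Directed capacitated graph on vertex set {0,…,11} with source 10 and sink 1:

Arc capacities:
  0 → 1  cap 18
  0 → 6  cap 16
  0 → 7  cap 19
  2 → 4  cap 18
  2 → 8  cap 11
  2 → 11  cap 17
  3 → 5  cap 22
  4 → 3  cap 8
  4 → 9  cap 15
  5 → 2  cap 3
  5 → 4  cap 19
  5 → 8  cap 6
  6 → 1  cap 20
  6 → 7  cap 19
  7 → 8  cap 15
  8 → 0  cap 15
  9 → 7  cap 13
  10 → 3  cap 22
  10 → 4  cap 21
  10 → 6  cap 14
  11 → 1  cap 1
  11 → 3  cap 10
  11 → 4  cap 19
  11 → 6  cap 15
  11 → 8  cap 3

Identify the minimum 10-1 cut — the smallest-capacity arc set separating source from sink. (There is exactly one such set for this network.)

Min-cut arcs: {(5,2), (8,0), (10,6)} (total capacity 32)

augment #1: 10→6→1 push 14
augment #2: 10→3→5→2→11→1 push 1
augment #3: 10→3→5→8→0→1 push 6
augment #4: 10→3→5→2→8→0→1 push 2
augment #5: 10→4→9→7→8→0→1 push 7
augment #6: 10→4→9→7→8→2→11→6→1 push 2
max flow = 32; residual-reachable set from 10 gives S-side
cut edges (S→T): {(5,2), (8,0), (10,6)} total cap 32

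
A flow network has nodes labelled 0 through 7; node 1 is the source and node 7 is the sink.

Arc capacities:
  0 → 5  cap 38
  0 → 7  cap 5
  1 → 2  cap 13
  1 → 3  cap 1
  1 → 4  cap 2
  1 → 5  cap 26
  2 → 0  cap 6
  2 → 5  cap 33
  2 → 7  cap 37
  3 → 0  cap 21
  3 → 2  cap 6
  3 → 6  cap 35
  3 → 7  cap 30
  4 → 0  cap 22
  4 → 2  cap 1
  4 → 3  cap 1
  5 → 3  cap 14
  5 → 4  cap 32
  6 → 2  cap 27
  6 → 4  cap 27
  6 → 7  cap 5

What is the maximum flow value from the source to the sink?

Maximum flow value: 35

augment #1: 1→2→7 bottleneck 13, total now 13
augment #2: 1→3→7 bottleneck 1, total now 14
augment #3: 1→4→0→7 bottleneck 2, total now 16
augment #4: 1→5→3→7 bottleneck 14, total now 30
augment #5: 1→5→4→0→7 bottleneck 3, total now 33
augment #6: 1→5→4→2→7 bottleneck 1, total now 34
augment #7: 1→5→4→3→7 bottleneck 1, total now 35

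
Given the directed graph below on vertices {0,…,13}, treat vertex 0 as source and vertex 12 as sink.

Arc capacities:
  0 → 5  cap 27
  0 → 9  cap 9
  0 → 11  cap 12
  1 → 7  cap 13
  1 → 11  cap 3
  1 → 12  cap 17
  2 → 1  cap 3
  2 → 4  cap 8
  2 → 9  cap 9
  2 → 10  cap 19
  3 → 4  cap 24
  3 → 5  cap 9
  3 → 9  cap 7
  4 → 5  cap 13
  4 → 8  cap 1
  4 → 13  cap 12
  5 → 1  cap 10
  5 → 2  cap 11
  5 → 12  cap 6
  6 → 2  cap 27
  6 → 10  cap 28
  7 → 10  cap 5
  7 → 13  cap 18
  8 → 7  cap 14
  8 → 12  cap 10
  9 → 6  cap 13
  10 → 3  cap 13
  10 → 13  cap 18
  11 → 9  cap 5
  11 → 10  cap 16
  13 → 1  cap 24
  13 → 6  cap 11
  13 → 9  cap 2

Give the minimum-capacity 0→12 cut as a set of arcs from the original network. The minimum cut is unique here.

Min-cut arcs: {(1,12), (4,8), (5,12)} (total capacity 24)

augment #1: 0→5→12 push 6
augment #2: 0→5→1→12 push 10
augment #3: 0→5→2→1→12 push 3
augment #4: 0→5→2→4→8→12 push 1
augment #5: 0→11→10→13→1→12 push 4
max flow = 24; residual-reachable set from 0 gives S-side
cut edges (S→T): {(1,12), (4,8), (5,12)} total cap 24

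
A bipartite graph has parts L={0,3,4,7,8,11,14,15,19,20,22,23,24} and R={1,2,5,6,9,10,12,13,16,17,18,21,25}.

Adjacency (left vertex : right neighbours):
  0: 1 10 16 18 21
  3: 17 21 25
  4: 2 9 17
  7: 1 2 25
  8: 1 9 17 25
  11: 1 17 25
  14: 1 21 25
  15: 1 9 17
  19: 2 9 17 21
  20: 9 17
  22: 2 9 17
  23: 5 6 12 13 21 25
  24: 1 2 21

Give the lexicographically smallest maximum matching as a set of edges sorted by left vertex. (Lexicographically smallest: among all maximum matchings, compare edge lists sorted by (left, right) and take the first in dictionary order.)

|M| = 8 (so the lex-smallest maximum matching has 8 edges)
process left vertices in ascending order; for each, take the smallest-labelled available neighbour that still permits 8 edges overall, or leave it unmatched if none does
lex-smallest matching: {0-10, 3-17, 4-2, 7-1, 8-9, 11-25, 14-21, 23-5}

Lex-smallest maximum matching: {(0,10), (3,17), (4,2), (7,1), (8,9), (11,25), (14,21), (23,5)}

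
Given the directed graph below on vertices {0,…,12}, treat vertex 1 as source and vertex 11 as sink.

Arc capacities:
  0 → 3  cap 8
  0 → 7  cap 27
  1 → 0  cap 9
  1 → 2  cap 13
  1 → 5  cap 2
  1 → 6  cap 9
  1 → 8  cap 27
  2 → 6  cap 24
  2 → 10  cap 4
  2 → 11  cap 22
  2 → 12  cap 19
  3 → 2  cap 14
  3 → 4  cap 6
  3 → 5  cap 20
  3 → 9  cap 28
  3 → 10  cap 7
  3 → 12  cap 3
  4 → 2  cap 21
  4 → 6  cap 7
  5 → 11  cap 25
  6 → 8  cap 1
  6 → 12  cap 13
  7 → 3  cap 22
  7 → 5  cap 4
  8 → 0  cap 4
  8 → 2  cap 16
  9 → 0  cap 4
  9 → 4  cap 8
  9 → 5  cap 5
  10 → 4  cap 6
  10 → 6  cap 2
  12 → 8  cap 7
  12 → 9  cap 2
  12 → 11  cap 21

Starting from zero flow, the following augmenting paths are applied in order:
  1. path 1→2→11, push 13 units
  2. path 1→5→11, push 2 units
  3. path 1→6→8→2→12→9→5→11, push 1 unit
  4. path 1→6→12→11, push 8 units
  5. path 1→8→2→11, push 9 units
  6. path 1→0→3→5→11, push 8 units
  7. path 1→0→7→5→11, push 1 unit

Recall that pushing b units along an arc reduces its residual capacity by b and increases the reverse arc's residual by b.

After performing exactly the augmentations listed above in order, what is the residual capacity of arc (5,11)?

Residual capacity of (5,11): 13

after path 1 (1→2→11, push 13): res(5,11)=25
after path 2 (1→5→11, push 2): res(5,11)=23
after path 3 (1→6→8→2→12→9→5→11, push 1): res(5,11)=22
after path 4 (1→6→12→11, push 8): res(5,11)=22
after path 5 (1→8→2→11, push 9): res(5,11)=22
after path 6 (1→0→3→5→11, push 8): res(5,11)=14
after path 7 (1→0→7→5→11, push 1): res(5,11)=13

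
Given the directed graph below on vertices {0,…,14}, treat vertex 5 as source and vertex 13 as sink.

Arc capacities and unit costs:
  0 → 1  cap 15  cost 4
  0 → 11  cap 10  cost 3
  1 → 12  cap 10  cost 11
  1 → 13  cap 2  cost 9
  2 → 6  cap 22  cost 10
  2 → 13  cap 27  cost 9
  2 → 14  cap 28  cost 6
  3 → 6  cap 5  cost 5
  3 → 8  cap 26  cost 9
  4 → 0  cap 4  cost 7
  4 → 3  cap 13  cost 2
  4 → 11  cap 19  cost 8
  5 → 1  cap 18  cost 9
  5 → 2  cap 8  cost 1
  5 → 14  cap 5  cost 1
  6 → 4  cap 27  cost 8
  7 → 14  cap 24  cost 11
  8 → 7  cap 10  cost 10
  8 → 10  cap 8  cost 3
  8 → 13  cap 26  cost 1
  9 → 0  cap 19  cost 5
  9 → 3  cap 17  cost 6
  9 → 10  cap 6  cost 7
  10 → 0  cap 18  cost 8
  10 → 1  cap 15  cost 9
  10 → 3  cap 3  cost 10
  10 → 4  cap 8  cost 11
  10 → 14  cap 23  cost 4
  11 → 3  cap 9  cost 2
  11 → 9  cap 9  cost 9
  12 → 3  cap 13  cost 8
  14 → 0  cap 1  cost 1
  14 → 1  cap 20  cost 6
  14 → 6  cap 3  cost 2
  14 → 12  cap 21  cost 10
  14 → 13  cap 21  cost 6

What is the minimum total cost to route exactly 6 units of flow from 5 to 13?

shortest-cost path #1: 5→14→13 push 5 @ unit cost 7 (adds 35)
shortest-cost path #2: 5→2→13 push 1 @ unit cost 10 (adds 10)
total cost = 45

Minimum cost for 6 units: 45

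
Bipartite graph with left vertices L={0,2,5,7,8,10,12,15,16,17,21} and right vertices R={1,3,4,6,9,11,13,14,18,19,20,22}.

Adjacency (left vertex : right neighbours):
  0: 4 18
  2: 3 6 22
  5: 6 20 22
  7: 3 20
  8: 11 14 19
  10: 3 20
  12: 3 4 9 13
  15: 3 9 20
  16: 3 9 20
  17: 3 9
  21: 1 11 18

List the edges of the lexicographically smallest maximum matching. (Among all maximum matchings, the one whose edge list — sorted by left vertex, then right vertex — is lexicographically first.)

Lex-smallest maximum matching: {(0,4), (2,6), (5,22), (7,3), (8,11), (10,20), (12,13), (15,9), (21,1)}

|M| = 9 (so the lex-smallest maximum matching has 9 edges)
process left vertices in ascending order; for each, take the smallest-labelled available neighbour that still permits 9 edges overall, or leave it unmatched if none does
lex-smallest matching: {0-4, 2-6, 5-22, 7-3, 8-11, 10-20, 12-13, 15-9, 21-1}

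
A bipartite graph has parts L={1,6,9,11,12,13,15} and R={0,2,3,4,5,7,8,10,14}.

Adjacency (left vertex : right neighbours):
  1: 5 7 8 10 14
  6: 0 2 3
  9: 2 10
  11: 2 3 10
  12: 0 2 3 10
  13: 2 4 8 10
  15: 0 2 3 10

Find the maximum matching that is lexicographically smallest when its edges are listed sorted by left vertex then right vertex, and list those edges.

Lex-smallest maximum matching: {(1,5), (6,0), (9,2), (11,3), (12,10), (13,4)}

|M| = 6 (so the lex-smallest maximum matching has 6 edges)
process left vertices in ascending order; for each, take the smallest-labelled available neighbour that still permits 6 edges overall, or leave it unmatched if none does
lex-smallest matching: {1-5, 6-0, 9-2, 11-3, 12-10, 13-4}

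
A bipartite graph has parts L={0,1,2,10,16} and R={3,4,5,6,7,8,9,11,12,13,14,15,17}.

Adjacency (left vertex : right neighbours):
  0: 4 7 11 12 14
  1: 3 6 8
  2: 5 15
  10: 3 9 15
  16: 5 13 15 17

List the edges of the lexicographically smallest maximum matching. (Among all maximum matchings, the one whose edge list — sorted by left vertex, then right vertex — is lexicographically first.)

Lex-smallest maximum matching: {(0,4), (1,3), (2,5), (10,9), (16,13)}

|M| = 5 (so the lex-smallest maximum matching has 5 edges)
process left vertices in ascending order; for each, take the smallest-labelled available neighbour that still permits 5 edges overall, or leave it unmatched if none does
lex-smallest matching: {0-4, 1-3, 2-5, 10-9, 16-13}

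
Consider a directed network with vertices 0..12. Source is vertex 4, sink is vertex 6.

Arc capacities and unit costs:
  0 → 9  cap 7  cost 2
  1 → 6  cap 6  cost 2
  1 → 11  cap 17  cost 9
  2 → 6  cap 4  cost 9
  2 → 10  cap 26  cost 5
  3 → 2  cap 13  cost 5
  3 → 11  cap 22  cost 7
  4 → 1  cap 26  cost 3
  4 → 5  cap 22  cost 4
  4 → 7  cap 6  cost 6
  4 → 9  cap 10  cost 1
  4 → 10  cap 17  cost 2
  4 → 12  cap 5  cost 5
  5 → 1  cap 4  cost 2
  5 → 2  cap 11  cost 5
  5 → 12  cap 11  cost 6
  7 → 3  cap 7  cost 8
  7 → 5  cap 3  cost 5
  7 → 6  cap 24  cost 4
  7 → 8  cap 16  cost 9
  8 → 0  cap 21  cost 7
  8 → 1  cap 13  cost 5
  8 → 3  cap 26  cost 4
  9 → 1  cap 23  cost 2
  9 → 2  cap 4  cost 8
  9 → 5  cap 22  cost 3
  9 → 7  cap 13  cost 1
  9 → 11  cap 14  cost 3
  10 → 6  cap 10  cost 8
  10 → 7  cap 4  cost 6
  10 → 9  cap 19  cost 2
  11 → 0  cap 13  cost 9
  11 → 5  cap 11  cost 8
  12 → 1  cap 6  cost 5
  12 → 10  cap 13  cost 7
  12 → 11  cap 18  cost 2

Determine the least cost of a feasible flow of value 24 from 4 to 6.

shortest-cost path #1: 4→1→6 push 6 @ unit cost 5 (adds 30)
shortest-cost path #2: 4→9→7→6 push 10 @ unit cost 6 (adds 60)
shortest-cost path #3: 4→10→9→7→6 push 3 @ unit cost 9 (adds 27)
shortest-cost path #4: 4→7→6 push 5 @ unit cost 10 (adds 50)
total cost = 167

Minimum cost for 24 units: 167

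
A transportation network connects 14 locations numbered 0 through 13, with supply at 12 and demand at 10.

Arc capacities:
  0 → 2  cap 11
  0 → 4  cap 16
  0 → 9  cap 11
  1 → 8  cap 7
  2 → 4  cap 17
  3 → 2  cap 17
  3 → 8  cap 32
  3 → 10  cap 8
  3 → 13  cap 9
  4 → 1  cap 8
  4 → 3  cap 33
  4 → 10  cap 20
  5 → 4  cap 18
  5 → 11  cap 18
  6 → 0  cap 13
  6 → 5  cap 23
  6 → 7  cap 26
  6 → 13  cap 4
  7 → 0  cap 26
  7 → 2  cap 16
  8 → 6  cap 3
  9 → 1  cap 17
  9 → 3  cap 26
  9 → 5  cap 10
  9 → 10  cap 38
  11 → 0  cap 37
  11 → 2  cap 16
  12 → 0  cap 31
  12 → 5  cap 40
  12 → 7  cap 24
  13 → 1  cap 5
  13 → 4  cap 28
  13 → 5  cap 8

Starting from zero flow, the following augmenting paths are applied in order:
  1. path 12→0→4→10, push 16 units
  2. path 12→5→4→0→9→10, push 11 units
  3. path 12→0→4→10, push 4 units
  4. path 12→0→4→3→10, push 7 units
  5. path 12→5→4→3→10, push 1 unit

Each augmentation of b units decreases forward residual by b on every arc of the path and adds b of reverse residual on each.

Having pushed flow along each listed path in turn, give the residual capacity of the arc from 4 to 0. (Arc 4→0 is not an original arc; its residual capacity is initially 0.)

after path 1 (12→0→4→10, push 16): res(4,0)=16
after path 2 (12→5→4→0→9→10, push 11): res(4,0)=5
after path 3 (12→0→4→10, push 4): res(4,0)=9
after path 4 (12→0→4→3→10, push 7): res(4,0)=16
after path 5 (12→5→4→3→10, push 1): res(4,0)=16

Residual capacity of (4,0): 16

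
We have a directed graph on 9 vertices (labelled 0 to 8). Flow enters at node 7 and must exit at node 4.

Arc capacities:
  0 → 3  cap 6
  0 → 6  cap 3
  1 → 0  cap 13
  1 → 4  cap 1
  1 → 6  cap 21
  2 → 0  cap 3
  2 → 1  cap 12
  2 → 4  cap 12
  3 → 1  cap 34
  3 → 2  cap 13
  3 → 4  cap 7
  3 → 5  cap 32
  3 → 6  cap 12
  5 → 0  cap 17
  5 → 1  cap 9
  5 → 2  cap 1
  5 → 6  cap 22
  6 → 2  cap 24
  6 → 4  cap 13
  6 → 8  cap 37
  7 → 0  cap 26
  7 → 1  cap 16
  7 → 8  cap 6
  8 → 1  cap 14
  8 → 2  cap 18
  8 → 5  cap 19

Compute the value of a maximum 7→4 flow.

augment #1: 7→1→4 bottleneck 1, total now 1
augment #2: 7→0→3→4 bottleneck 6, total now 7
augment #3: 7→0→6→4 bottleneck 3, total now 10
augment #4: 7→1→6→4 bottleneck 10, total now 20
augment #5: 7→8→2→4 bottleneck 6, total now 26
augment #6: 7→1→6→2→4 bottleneck 5, total now 31

Maximum flow value: 31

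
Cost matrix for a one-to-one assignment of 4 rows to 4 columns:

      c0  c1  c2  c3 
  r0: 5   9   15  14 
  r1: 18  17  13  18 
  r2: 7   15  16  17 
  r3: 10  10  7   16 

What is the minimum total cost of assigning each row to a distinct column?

optimal assignment: row0→col1 (cost 9), row1→col3 (cost 18), row2→col0 (cost 7), row3→col2 (cost 7)
total = 9 + 18 + 7 + 7 = 41

Minimum assignment cost: 41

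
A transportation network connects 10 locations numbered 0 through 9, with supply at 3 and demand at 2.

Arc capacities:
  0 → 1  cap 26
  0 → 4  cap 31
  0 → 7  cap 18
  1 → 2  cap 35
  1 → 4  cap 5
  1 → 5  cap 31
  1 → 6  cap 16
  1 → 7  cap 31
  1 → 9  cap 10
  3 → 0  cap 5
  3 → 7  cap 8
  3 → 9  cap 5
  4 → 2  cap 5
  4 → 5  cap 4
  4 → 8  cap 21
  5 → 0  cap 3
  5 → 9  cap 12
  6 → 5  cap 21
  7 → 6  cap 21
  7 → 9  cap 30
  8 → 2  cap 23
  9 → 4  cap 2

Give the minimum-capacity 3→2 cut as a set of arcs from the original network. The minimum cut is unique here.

Min-cut arcs: {(3,0), (5,0), (9,4)} (total capacity 10)

augment #1: 3→0→1→2 push 5
augment #2: 3→9→4→2 push 2
augment #3: 3→7→6→5→0→1→2 push 3
max flow = 10; residual-reachable set from 3 gives S-side
cut edges (S→T): {(3,0), (5,0), (9,4)} total cap 10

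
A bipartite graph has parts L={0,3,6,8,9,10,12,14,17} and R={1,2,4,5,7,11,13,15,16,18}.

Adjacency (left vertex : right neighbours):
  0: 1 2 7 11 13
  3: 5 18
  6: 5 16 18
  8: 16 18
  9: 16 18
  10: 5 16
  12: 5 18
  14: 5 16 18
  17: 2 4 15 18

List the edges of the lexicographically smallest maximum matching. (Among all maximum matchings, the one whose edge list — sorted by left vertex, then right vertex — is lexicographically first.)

|M| = 5 (so the lex-smallest maximum matching has 5 edges)
process left vertices in ascending order; for each, take the smallest-labelled available neighbour that still permits 5 edges overall, or leave it unmatched if none does
lex-smallest matching: {0-1, 3-5, 6-16, 8-18, 17-2}

Lex-smallest maximum matching: {(0,1), (3,5), (6,16), (8,18), (17,2)}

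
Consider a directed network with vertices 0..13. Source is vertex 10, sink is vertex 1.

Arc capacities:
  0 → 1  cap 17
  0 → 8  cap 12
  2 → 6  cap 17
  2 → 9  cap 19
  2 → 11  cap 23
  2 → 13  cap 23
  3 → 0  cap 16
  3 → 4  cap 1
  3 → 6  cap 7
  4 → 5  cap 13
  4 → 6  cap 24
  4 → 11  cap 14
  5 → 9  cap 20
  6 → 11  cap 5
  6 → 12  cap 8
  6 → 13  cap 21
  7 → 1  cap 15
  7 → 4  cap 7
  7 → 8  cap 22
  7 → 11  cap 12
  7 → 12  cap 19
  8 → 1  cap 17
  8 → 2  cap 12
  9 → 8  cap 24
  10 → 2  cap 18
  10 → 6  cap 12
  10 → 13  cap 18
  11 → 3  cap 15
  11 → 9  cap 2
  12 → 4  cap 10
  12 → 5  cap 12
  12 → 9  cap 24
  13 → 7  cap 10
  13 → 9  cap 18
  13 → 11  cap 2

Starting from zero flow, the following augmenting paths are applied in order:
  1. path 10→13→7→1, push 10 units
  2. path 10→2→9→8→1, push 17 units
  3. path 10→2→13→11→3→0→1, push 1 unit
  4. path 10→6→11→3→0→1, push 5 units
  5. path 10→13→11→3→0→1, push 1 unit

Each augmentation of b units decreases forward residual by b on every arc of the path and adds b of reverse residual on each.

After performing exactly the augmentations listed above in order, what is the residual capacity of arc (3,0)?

Residual capacity of (3,0): 9

after path 1 (10→13→7→1, push 10): res(3,0)=16
after path 2 (10→2→9→8→1, push 17): res(3,0)=16
after path 3 (10→2→13→11→3→0→1, push 1): res(3,0)=15
after path 4 (10→6→11→3→0→1, push 5): res(3,0)=10
after path 5 (10→13→11→3→0→1, push 1): res(3,0)=9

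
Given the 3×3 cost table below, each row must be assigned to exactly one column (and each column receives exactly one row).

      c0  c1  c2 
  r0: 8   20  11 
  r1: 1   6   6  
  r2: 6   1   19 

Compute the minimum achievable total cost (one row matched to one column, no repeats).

optimal assignment: row0→col2 (cost 11), row1→col0 (cost 1), row2→col1 (cost 1)
total = 11 + 1 + 1 = 13

Minimum assignment cost: 13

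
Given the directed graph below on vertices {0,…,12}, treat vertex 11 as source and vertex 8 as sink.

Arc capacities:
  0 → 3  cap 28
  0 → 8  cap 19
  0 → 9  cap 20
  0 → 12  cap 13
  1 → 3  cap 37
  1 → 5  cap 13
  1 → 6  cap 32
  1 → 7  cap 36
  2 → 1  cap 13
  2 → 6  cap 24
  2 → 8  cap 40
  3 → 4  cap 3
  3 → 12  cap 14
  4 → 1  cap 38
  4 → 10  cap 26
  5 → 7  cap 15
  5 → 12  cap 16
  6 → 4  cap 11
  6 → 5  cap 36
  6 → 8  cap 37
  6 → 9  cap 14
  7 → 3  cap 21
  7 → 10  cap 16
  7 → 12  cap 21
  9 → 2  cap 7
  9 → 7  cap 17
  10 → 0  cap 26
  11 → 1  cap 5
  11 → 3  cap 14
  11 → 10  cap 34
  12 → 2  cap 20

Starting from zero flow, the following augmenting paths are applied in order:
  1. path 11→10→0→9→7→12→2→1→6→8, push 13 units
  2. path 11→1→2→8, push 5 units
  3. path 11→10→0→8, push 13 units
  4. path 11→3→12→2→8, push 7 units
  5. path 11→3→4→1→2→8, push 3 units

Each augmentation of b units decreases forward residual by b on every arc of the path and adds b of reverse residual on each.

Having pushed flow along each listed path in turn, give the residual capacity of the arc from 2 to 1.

after path 1 (11→10→0→9→7→12→2→1→6→8, push 13): res(2,1)=0
after path 2 (11→1→2→8, push 5): res(2,1)=5
after path 3 (11→10→0→8, push 13): res(2,1)=5
after path 4 (11→3→12→2→8, push 7): res(2,1)=5
after path 5 (11→3→4→1→2→8, push 3): res(2,1)=8

Residual capacity of (2,1): 8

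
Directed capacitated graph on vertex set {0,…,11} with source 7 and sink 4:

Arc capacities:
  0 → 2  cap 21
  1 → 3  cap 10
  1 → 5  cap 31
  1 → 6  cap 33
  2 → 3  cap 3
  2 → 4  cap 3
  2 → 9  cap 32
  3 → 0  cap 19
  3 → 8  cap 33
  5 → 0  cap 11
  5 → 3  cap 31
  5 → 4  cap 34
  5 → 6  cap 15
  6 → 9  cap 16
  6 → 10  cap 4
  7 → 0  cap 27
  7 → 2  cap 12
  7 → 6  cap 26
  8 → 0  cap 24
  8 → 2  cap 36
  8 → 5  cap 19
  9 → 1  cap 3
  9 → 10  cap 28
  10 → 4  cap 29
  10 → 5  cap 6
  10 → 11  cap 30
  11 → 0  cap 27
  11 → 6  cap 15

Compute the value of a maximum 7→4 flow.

Maximum flow value: 41

augment #1: 7→2→4 bottleneck 3, total now 3
augment #2: 7→6→10→4 bottleneck 4, total now 7
augment #3: 7→2→9→10→4 bottleneck 9, total now 16
augment #4: 7→6→9→10→4 bottleneck 16, total now 32
augment #5: 7→0→2→3→8→5→4 bottleneck 3, total now 35
augment #6: 7→0→2→9→1→5→4 bottleneck 3, total now 38
augment #7: 7→0→2→9→10→5→4 bottleneck 3, total now 41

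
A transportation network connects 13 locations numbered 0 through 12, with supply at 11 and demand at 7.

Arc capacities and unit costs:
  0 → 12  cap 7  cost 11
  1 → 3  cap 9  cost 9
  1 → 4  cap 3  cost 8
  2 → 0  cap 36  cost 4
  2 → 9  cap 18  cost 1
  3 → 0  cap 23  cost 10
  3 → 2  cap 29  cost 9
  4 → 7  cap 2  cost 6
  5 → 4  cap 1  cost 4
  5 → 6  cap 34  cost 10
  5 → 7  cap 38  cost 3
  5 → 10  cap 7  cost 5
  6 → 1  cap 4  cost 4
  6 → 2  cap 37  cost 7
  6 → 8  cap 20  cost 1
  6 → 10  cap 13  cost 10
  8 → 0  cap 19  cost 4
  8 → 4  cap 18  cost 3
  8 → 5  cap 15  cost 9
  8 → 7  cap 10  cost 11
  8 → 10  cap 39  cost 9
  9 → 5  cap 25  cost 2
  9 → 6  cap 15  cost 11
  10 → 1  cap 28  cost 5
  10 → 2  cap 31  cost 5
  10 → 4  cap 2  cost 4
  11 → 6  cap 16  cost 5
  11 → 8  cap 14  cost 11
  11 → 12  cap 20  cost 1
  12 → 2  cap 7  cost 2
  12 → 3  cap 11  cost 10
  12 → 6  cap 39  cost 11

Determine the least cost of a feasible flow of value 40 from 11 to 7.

Minimum cost for 40 units: 732

shortest-cost path #1: 11→12→2→9→5→7 push 7 @ unit cost 9 (adds 63)
shortest-cost path #2: 11→6→8→4→7 push 2 @ unit cost 15 (adds 30)
shortest-cost path #3: 11→6→8→7 push 10 @ unit cost 17 (adds 170)
shortest-cost path #4: 11→6→8→5→7 push 4 @ unit cost 18 (adds 72)
shortest-cost path #5: 11→8→5→7 push 11 @ unit cost 23 (adds 253)
shortest-cost path #6: 11→8→6→2→9→5→7 push 3 @ unit cost 23 (adds 69)
shortest-cost path #7: 11→12→6→2→9→5→7 push 3 @ unit cost 25 (adds 75)
total cost = 732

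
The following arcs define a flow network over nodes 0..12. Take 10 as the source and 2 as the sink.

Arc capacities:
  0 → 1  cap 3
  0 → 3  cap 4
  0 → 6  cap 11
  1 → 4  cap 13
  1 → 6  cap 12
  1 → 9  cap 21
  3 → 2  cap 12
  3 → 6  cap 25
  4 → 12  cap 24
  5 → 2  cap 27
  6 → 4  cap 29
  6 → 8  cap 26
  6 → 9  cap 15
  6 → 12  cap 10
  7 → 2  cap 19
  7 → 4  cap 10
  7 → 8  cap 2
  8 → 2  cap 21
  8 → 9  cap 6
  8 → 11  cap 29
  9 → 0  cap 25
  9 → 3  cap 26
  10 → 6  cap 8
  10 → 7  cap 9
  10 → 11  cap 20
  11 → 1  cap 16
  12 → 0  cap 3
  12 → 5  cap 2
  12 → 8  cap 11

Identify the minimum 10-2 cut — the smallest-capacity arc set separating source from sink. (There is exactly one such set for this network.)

augment #1: 10→7→2 push 9
augment #2: 10→6→8→2 push 8
augment #3: 10→11→1→6→8→2 push 12
augment #4: 10→11→1→9→3→2 push 4
max flow = 33; residual-reachable set from 10 gives S-side
cut edges (S→T): {(10,6), (10,7), (11,1)} total cap 33

Min-cut arcs: {(10,6), (10,7), (11,1)} (total capacity 33)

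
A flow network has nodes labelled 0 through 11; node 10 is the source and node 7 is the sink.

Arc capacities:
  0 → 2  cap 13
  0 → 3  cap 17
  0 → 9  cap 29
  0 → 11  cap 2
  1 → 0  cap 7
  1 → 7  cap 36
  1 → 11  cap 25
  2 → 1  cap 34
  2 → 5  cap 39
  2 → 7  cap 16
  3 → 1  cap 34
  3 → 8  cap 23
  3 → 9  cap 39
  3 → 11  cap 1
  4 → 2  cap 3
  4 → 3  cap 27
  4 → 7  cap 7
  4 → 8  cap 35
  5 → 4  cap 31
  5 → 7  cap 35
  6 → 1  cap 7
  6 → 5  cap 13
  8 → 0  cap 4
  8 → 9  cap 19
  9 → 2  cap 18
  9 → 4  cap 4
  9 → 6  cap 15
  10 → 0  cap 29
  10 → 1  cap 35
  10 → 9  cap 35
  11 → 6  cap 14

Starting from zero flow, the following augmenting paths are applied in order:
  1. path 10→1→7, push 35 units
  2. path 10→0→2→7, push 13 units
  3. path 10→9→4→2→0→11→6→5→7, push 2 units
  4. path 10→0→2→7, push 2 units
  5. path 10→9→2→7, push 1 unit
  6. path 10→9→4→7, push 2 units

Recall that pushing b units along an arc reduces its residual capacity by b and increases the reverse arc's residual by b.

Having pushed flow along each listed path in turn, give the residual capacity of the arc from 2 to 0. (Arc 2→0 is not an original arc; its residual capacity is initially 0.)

after path 1 (10→1→7, push 35): res(2,0)=0
after path 2 (10→0→2→7, push 13): res(2,0)=13
after path 3 (10→9→4→2→0→11→6→5→7, push 2): res(2,0)=11
after path 4 (10→0→2→7, push 2): res(2,0)=13
after path 5 (10→9→2→7, push 1): res(2,0)=13
after path 6 (10→9→4→7, push 2): res(2,0)=13

Residual capacity of (2,0): 13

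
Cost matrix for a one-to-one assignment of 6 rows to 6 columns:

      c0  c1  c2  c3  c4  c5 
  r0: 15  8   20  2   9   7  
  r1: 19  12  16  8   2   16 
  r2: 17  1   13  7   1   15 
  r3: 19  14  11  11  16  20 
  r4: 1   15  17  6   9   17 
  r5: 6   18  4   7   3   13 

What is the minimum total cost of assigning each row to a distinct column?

Minimum assignment cost: 26

optimal assignment: row0→col5 (cost 7), row1→col4 (cost 2), row2→col1 (cost 1), row3→col3 (cost 11), row4→col0 (cost 1), row5→col2 (cost 4)
total = 7 + 2 + 1 + 11 + 1 + 4 = 26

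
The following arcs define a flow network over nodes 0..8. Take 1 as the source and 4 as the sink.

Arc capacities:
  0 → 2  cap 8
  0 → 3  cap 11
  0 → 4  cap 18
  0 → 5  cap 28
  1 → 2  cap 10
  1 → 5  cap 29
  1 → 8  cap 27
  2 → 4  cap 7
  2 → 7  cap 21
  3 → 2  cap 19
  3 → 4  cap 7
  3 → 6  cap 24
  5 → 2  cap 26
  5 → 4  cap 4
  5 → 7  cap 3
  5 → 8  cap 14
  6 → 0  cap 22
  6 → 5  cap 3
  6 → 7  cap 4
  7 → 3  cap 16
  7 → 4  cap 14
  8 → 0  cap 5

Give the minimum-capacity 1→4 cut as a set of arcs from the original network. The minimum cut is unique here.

augment #1: 1→2→4 push 7
augment #2: 1→5→4 push 4
augment #3: 1→2→7→4 push 3
augment #4: 1→5→7→4 push 3
augment #5: 1→8→0→4 push 5
augment #6: 1→5→2→7→4 push 8
augment #7: 1→5→2→7→3→4 push 7
augment #8: 1→5→2→7→3→6→0→4 push 3
max flow = 40; residual-reachable set from 1 gives S-side
cut edges (S→T): {(2,4), (2,7), (5,4), (5,7), (8,0)} total cap 40

Min-cut arcs: {(2,4), (2,7), (5,4), (5,7), (8,0)} (total capacity 40)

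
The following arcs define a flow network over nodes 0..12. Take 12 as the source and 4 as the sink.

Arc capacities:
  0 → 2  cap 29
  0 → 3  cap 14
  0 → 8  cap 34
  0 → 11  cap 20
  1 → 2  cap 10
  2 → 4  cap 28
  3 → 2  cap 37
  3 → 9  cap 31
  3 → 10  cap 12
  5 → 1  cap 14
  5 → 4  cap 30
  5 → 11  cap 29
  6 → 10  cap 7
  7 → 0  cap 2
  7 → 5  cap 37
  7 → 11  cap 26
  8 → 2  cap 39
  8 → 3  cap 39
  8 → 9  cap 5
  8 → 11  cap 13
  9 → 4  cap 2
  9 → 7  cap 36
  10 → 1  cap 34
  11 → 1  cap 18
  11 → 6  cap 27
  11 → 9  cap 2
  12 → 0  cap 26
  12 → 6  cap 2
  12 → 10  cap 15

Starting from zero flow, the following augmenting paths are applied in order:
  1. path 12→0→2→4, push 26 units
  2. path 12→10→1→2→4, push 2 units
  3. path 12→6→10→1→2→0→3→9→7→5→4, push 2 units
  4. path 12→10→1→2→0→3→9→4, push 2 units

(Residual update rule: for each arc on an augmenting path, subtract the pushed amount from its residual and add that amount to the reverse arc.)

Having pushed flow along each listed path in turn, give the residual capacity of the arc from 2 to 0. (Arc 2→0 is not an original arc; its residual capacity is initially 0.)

Residual capacity of (2,0): 22

after path 1 (12→0→2→4, push 26): res(2,0)=26
after path 2 (12→10→1→2→4, push 2): res(2,0)=26
after path 3 (12→6→10→1→2→0→3→9→7→5→4, push 2): res(2,0)=24
after path 4 (12→10→1→2→0→3→9→4, push 2): res(2,0)=22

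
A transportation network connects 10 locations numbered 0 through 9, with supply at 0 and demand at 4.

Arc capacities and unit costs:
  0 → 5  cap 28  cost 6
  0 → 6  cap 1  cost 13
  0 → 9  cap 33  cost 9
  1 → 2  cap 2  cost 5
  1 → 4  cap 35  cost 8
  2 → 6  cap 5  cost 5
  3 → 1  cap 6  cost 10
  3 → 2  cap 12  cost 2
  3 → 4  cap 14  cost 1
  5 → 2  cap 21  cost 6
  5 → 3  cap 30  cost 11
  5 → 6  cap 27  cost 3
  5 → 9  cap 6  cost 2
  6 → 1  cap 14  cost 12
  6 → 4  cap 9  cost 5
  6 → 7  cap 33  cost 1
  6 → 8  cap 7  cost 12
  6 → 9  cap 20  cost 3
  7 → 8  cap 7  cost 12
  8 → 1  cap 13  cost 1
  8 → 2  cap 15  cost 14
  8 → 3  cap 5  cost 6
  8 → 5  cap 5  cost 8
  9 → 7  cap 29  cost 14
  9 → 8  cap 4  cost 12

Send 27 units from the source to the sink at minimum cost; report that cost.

shortest-cost path #1: 0→5→6→4 push 9 @ unit cost 14 (adds 126)
shortest-cost path #2: 0→5→3→4 push 14 @ unit cost 18 (adds 252)
shortest-cost path #3: 0→5→6→1→4 push 4 @ unit cost 29 (adds 116)
total cost = 494

Minimum cost for 27 units: 494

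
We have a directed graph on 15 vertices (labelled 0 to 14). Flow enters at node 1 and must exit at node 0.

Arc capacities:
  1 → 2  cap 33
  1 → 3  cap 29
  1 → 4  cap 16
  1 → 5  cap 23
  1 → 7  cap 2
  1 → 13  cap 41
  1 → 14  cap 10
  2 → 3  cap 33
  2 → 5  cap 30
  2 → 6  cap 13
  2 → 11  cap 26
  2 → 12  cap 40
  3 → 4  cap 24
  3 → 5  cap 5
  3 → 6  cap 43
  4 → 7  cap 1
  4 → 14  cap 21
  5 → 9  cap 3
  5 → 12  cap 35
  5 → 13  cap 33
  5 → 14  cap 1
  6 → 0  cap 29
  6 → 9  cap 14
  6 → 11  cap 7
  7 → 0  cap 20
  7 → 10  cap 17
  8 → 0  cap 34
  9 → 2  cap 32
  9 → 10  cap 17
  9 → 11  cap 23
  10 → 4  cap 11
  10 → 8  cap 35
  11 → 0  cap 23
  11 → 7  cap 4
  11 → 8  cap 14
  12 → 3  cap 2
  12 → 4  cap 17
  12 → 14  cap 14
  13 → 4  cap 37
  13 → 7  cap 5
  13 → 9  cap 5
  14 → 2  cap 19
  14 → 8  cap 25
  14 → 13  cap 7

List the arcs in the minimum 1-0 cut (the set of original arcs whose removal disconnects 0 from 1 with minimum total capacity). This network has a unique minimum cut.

augment #1: 1→7→0 push 2
augment #2: 1→2→6→0 push 13
augment #3: 1→2→11→0 push 20
augment #4: 1→3→6→0 push 16
augment #5: 1→4→7→0 push 1
augment #6: 1→13→7→0 push 5
augment #7: 1→14→8→0 push 10
augment #8: 1→3→6→11→0 push 3
augment #9: 1→4→14→8→0 push 15
augment #10: 1→3→6→11→7→0 push 4
augment #11: 1→5→9→10→8→0 push 3
augment #12: 1→13→9→10→8→0 push 5
augment #13: 1→3→6→2→11→8→0 push 1
max flow = 98; residual-reachable set from 1 gives S-side
cut edges (S→T): {(1,7), (4,7), (6,0), (8,0), (11,0), (11,7), (13,7)} total cap 98

Min-cut arcs: {(1,7), (4,7), (6,0), (8,0), (11,0), (11,7), (13,7)} (total capacity 98)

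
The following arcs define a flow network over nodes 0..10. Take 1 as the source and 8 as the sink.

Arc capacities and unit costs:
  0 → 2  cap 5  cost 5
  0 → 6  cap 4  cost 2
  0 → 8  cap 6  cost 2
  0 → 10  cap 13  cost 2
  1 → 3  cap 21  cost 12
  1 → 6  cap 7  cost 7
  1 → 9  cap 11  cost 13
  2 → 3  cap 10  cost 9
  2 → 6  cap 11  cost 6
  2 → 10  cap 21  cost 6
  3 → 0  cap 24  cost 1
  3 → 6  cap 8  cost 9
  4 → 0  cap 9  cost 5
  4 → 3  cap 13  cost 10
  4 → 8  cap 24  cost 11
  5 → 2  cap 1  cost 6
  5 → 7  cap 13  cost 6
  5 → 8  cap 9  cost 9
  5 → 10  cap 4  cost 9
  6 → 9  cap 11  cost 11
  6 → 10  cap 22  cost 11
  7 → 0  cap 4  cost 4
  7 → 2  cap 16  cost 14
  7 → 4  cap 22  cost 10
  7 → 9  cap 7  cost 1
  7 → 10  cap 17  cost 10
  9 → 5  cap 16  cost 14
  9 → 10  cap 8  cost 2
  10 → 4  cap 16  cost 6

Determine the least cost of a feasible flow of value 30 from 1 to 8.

shortest-cost path #1: 1→3→0→8 push 6 @ unit cost 15 (adds 90)
shortest-cost path #2: 1→9→10→4→8 push 8 @ unit cost 32 (adds 256)
shortest-cost path #3: 1→3→0→10→4→8 push 8 @ unit cost 32 (adds 256)
shortest-cost path #4: 1→9→5→8 push 3 @ unit cost 36 (adds 108)
shortest-cost path #5: 1→3→0→10→9→5→8 push 5 @ unit cost 36 (adds 180)
total cost = 890

Minimum cost for 30 units: 890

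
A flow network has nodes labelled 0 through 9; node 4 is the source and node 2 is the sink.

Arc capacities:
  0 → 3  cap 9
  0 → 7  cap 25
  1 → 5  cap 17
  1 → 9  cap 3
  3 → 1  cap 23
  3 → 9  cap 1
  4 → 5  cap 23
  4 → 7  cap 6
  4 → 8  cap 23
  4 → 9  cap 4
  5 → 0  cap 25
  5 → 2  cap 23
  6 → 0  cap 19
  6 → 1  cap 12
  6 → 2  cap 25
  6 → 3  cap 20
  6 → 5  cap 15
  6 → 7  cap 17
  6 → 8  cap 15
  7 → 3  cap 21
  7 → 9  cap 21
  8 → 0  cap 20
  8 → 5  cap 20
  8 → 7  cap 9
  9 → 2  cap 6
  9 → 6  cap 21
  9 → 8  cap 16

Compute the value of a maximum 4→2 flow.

augment #1: 4→5→2 bottleneck 23, total now 23
augment #2: 4→9→2 bottleneck 4, total now 27
augment #3: 4→7→9→2 bottleneck 2, total now 29
augment #4: 4→7→9→6→2 bottleneck 4, total now 33
augment #5: 4→8→7→9→6→2 bottleneck 9, total now 42
augment #6: 4→8→0→3→9→6→2 bottleneck 1, total now 43
augment #7: 4→8→0→7→9→6→2 bottleneck 6, total now 49
augment #8: 4→8→0→3→1→9→6→2 bottleneck 1, total now 50

Maximum flow value: 50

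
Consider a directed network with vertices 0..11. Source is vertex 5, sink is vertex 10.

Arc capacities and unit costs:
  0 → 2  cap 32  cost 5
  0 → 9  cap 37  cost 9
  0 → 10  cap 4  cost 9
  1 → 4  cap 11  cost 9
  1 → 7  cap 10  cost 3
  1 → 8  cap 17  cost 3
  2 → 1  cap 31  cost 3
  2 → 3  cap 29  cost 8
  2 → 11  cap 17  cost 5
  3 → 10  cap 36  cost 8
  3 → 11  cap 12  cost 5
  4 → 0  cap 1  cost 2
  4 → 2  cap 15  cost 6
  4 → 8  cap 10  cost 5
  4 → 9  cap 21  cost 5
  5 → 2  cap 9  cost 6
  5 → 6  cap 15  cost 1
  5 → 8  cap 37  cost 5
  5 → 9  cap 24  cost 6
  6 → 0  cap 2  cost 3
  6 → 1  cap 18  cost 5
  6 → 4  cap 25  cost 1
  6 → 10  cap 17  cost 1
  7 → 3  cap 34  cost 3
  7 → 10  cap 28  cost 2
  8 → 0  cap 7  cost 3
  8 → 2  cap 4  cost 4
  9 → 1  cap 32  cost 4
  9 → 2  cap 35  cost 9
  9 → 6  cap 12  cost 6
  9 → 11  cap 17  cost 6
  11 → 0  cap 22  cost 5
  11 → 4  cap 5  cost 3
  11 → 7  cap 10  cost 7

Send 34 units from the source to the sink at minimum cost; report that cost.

shortest-cost path #1: 5→6→10 push 15 @ unit cost 2 (adds 30)
shortest-cost path #2: 5→9→6→10 push 2 @ unit cost 13 (adds 26)
shortest-cost path #3: 5→2→1→7→10 push 9 @ unit cost 14 (adds 126)
shortest-cost path #4: 5→9→1→7→10 push 1 @ unit cost 15 (adds 15)
shortest-cost path #5: 5→8→0→10 push 4 @ unit cost 17 (adds 68)
shortest-cost path #6: 5→9→11→7→10 push 3 @ unit cost 21 (adds 63)
total cost = 328

Minimum cost for 34 units: 328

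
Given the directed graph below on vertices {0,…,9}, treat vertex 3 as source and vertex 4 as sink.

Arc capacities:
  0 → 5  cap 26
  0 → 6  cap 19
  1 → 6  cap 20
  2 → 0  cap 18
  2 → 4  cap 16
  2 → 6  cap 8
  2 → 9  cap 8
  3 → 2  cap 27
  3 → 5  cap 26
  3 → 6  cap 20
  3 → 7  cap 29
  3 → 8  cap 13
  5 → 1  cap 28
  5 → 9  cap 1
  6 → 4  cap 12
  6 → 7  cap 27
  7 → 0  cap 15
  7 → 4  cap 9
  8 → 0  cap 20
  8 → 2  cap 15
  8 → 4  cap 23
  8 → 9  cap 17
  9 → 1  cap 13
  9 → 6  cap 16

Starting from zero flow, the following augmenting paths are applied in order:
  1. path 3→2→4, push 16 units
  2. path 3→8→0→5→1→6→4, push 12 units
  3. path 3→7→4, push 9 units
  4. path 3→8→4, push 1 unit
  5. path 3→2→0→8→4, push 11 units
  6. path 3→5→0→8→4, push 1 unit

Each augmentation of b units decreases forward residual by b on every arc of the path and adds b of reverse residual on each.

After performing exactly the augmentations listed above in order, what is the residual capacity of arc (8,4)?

Residual capacity of (8,4): 10

after path 1 (3→2→4, push 16): res(8,4)=23
after path 2 (3→8→0→5→1→6→4, push 12): res(8,4)=23
after path 3 (3→7→4, push 9): res(8,4)=23
after path 4 (3→8→4, push 1): res(8,4)=22
after path 5 (3→2→0→8→4, push 11): res(8,4)=11
after path 6 (3→5→0→8→4, push 1): res(8,4)=10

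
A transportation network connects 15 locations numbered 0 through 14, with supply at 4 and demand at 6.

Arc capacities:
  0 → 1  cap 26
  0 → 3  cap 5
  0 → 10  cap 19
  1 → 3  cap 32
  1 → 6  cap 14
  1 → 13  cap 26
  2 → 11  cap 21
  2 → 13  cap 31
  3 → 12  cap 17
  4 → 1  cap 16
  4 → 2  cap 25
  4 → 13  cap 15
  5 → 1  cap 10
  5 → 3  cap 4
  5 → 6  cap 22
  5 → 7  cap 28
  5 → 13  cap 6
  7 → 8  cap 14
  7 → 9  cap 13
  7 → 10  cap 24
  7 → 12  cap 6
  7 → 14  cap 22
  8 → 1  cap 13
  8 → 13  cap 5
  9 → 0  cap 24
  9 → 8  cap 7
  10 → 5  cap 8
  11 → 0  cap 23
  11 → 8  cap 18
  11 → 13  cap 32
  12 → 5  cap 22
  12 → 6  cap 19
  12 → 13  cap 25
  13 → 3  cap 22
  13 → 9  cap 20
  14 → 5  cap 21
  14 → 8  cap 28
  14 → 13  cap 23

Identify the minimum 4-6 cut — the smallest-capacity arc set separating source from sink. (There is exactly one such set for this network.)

Min-cut arcs: {(1,6), (3,12), (10,5)} (total capacity 39)

augment #1: 4→1→6 push 14
augment #2: 4→1→3→12→6 push 2
augment #3: 4→13→3→12→6 push 15
augment #4: 4→2→11→0→10→5→6 push 8
max flow = 39; residual-reachable set from 4 gives S-side
cut edges (S→T): {(1,6), (3,12), (10,5)} total cap 39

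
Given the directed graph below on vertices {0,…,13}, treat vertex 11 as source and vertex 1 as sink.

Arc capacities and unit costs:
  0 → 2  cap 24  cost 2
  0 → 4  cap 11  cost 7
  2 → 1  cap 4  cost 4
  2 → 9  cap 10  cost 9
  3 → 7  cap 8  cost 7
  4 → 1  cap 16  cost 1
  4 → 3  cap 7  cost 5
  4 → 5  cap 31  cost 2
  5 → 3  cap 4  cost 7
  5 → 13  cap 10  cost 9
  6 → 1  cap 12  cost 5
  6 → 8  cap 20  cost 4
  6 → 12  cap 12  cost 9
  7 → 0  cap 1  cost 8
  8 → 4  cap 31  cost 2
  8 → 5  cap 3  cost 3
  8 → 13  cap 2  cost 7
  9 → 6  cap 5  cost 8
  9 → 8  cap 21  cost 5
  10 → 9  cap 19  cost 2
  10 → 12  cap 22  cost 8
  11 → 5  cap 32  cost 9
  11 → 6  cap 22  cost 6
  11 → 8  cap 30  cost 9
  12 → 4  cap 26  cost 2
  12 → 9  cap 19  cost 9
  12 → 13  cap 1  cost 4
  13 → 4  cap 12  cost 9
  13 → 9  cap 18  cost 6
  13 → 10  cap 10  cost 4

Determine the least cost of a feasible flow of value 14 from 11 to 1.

shortest-cost path #1: 11→6→1 push 12 @ unit cost 11 (adds 132)
shortest-cost path #2: 11→8→4→1 push 2 @ unit cost 12 (adds 24)
total cost = 156

Minimum cost for 14 units: 156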